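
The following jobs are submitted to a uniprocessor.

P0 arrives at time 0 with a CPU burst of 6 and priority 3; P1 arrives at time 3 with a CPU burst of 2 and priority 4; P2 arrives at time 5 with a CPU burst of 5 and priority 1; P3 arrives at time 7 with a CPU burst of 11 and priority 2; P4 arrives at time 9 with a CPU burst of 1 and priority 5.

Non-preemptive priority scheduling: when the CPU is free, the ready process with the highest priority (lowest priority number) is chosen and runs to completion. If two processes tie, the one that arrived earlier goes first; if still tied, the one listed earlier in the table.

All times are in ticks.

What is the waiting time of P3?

4

Timeline: | P0 0-6 | P2 6-11 | P3 11-22 | P1 22-24 | P4 24-25 |
Completion: P0=6  P1=24  P2=11  P3=22  P4=25
Turnaround (C−A): P0=6  P1=21  P2=6  P3=15  P4=16
Waiting(P3) = turnaround − burst = 15 − 11 = 4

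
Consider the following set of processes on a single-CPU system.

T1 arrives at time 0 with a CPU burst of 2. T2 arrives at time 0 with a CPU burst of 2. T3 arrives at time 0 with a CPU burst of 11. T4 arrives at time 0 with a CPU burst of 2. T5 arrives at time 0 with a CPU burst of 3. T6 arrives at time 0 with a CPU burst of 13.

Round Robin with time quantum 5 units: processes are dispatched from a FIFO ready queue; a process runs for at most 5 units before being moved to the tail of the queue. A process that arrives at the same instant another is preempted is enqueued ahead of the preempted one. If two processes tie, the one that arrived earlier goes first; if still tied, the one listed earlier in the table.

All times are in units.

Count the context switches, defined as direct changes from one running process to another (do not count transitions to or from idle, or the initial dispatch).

9

Schedule: | T1 0-2 | T2 2-4 | T3 4-9 | T4 9-11 | T5 11-14 | T6 14-19 | T3 19-24 | T6 24-29 | T3 29-30 | T6 30-33 |
Completion: T1=2  T2=4  T3=30  T4=11  T5=14  T6=33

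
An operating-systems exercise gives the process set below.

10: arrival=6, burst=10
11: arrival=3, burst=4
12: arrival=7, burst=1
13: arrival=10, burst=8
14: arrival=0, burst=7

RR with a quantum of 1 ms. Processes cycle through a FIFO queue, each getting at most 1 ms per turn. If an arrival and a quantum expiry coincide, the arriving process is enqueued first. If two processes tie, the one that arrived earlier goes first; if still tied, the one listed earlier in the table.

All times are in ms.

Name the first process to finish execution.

12

Timeline: | 14 0-3 | 11 3-4 | 14 4-5 | 11 5-6 | 14 6-7 | 10 7-8 | 11 8-9 | 12 9-10 | 14 10-11 | 10 11-12 | 11 12-13 | 13 13-14 | 14 14-15 | 10 15-16 | 13 16-17 | 10 17-18 | 13 18-19 | 10 19-20 | 13 20-21 | 10 21-22 | 13 22-23 | 10 23-24 | 13 24-25 | 10 25-26 | 13 26-27 | 10 27-28 | 13 28-29 | 10 29-30 |
Completion: 10=30  11=13  12=10  13=29  14=15
Turnaround (C−A): 10=24  11=10  12=3  13=19  14=15
Finish order: 12 → 11 → 14 → 13 → 10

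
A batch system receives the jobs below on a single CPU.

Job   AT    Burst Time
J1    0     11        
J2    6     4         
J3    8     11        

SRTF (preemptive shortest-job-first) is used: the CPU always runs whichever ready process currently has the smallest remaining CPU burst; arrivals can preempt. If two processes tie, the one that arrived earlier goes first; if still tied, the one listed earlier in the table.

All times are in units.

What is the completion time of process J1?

15

Timeline: | J1 0-6 | J2 6-10 | J1 10-15 | J3 15-26 |
Completion: J1=15  J2=10  J3=26
Turnaround (C−A): J1=15  J2=4  J3=18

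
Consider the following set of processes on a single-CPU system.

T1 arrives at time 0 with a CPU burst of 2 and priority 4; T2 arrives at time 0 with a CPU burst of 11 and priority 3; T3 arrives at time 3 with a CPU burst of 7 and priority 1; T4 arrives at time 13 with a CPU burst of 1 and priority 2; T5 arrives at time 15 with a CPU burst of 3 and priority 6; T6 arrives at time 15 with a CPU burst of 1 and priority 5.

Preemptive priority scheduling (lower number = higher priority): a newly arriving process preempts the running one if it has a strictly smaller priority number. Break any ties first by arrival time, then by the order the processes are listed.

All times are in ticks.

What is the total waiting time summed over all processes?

40

Gantt: | T2 0-3 | T3 3-10 | T2 10-13 | T4 13-14 | T2 14-19 | T1 19-21 | T6 21-22 | T5 22-25 |
Completion: T1=21  T2=19  T3=10  T4=14  T5=25  T6=22
Turnaround (C−A): T1=21  T2=19  T3=7  T4=1  T5=10  T6=7
Waiting = turnaround − burst: T1=19, T2=8, T3=0, T4=0, T5=7, T6=6
Total waiting = 19 + 8 + 0 + 0 + 7 + 6 = 40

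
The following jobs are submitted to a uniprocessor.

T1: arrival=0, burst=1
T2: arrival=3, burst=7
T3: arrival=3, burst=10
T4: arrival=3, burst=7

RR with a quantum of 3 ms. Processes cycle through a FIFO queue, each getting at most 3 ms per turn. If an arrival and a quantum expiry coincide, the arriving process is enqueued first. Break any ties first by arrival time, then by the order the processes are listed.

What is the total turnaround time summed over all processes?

67

Gantt: | T1 0-1 | idle 1-3 | T2 3-6 | T3 6-9 | T4 9-12 | T2 12-15 | T3 15-18 | T4 18-21 | T2 21-22 | T3 22-25 | T4 25-26 | T3 26-27 |
Completion: T1=1  T2=22  T3=27  T4=26
Turnaround (C−A): T1=1  T2=19  T3=24  T4=23
Turnaround = completion − arrival: T1=1, T2=19, T3=24, T4=23
Total turnaround = 1 + 19 + 24 + 23 = 67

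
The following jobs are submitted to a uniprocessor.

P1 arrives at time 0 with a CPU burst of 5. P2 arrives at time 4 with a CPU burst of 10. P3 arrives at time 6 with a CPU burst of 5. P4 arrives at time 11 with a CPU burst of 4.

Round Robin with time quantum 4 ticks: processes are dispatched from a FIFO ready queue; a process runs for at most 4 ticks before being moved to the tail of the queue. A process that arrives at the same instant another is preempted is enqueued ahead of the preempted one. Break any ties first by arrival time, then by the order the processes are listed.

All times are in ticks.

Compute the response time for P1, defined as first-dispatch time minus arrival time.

0

Gantt: | P1 0-4 | P2 4-8 | P1 8-9 | P3 9-13 | P2 13-17 | P4 17-21 | P3 21-22 | P2 22-24 |
Completion: P1=9  P2=24  P3=22  P4=21
Response(P1) = first start − arrival = 0 − 0 = 0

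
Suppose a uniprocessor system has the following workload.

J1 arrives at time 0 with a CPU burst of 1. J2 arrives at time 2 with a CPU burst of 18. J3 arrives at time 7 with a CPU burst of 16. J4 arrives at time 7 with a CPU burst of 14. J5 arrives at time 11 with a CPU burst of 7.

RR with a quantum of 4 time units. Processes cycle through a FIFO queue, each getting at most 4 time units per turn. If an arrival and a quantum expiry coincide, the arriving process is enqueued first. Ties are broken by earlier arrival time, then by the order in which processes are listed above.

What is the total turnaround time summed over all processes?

178

Timeline: | J1 0-1 | idle 1-2 | J2 2-10 | J3 10-14 | J4 14-18 | J2 18-22 | J5 22-26 | J3 26-30 | J4 30-34 | J2 34-38 | J5 38-41 | J3 41-45 | J4 45-49 | J2 49-51 | J3 51-55 | J4 55-57 |
Completion: J1=1  J2=51  J3=55  J4=57  J5=41
Turnaround (C−A): J1=1  J2=49  J3=48  J4=50  J5=30
Turnaround = completion − arrival: J1=1, J2=49, J3=48, J4=50, J5=30
Total turnaround = 1 + 49 + 48 + 50 + 30 = 178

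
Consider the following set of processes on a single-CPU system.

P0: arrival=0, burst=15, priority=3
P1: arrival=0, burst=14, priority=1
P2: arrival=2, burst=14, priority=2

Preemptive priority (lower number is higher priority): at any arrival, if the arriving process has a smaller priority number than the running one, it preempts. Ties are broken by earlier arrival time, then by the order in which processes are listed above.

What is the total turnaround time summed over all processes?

83

Timeline: | P1 0-14 | P2 14-28 | P0 28-43 |
Completion: P0=43  P1=14  P2=28
Turnaround (C−A): P0=43  P1=14  P2=26
Turnaround = completion − arrival: P0=43, P1=14, P2=26
Total turnaround = 43 + 14 + 26 = 83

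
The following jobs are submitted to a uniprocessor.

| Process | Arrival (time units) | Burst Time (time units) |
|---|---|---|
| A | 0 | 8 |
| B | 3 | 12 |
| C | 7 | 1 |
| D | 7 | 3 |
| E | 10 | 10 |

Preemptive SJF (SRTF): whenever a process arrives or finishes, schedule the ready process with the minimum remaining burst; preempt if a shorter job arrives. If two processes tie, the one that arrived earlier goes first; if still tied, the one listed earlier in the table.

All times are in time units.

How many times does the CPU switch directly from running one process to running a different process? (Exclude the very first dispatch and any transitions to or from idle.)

Schedule: | A 0-8 | C 8-9 | D 9-12 | E 12-22 | B 22-34 |
Completion: A=8  B=34  C=9  D=12  E=22
Turnaround (C−A): A=8  B=31  C=2  D=5  E=12

4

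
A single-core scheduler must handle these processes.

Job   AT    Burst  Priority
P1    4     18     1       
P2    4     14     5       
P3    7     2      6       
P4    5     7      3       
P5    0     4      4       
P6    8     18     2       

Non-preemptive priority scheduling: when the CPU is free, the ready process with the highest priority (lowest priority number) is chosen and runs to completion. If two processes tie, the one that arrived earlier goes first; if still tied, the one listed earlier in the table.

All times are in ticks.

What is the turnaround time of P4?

42

Timeline: | P5 0-4 | P1 4-22 | P6 22-40 | P4 40-47 | P2 47-61 | P3 61-63 |
Completion: P1=22  P2=61  P3=63  P4=47  P5=4  P6=40
Turnaround (C−A): P1=18  P2=57  P3=56  P4=42  P5=4  P6=32
Turnaround(P4) = completion − arrival = 47 − 5 = 42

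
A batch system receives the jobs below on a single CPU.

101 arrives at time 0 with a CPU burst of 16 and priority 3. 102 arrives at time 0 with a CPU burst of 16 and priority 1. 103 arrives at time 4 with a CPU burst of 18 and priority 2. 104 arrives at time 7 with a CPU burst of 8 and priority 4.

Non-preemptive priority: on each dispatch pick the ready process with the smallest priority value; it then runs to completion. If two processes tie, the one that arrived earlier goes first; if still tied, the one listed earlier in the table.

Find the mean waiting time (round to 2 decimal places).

Timeline: | 102 0-16 | 103 16-34 | 101 34-50 | 104 50-58 |
Completion: 101=50  102=16  103=34  104=58
Waiting times: 101=34, 102=0, 103=12, 104=43
Average waiting = (34+0+12+43) / 4 = 89/4 = 22.25

22.25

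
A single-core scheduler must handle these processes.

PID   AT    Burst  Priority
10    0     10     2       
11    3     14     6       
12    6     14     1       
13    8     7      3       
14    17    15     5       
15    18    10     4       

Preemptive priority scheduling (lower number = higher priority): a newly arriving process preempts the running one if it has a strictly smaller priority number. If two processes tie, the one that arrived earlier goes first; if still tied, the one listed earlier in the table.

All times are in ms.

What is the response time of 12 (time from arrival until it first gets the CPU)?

Schedule: | 10 0-6 | 12 6-20 | 10 20-24 | 13 24-31 | 15 31-41 | 14 41-56 | 11 56-70 |
Completion: 10=24  11=70  12=20  13=31  14=56  15=41
Turnaround (C−A): 10=24  11=67  12=14  13=23  14=39  15=23
Response(12) = first start − arrival = 6 − 6 = 0

0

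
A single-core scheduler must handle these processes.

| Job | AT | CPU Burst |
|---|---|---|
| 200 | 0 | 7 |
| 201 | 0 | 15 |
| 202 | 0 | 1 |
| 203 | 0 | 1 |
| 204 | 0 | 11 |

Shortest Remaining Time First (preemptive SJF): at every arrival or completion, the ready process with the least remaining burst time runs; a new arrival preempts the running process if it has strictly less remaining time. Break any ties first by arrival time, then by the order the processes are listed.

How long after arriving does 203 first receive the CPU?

Gantt: | 202 0-1 | 203 1-2 | 200 2-9 | 204 9-20 | 201 20-35 |
Completion: 200=9  201=35  202=1  203=2  204=20
Turnaround (C−A): 200=9  201=35  202=1  203=2  204=20
Response(203) = first start − arrival = 1 − 0 = 1

1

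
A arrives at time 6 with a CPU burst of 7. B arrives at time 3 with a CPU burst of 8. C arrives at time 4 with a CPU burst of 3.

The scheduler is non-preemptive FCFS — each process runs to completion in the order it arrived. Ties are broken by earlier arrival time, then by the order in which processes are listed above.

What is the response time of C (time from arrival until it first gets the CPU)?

Schedule: | idle 0-3 | B 3-11 | C 11-14 | A 14-21 |
Completion: A=21  B=11  C=14
Response(C) = first start − arrival = 11 − 4 = 7

7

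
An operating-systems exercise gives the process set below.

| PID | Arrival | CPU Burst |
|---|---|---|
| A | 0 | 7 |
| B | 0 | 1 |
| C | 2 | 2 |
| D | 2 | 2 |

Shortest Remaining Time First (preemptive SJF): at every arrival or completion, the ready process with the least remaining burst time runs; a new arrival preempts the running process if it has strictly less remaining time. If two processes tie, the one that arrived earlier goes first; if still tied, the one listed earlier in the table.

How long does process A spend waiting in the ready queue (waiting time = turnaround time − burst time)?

Schedule: | B 0-1 | A 1-2 | C 2-4 | D 4-6 | A 6-12 |
Completion: A=12  B=1  C=4  D=6
Turnaround (C−A): A=12  B=1  C=2  D=4
Waiting(A) = turnaround − burst = 12 − 7 = 5

5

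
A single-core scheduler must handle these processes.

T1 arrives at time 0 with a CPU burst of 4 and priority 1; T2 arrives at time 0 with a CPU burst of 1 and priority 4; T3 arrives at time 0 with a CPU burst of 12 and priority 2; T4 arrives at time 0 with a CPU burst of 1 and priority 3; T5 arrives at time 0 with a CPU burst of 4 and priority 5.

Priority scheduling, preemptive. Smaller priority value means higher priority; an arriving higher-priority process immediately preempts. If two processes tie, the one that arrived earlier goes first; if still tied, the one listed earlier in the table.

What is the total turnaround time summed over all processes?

Timeline: | T1 0-4 | T3 4-16 | T4 16-17 | T2 17-18 | T5 18-22 |
Completion: T1=4  T2=18  T3=16  T4=17  T5=22
Turnaround = completion − arrival: T1=4, T2=18, T3=16, T4=17, T5=22
Total turnaround = 4 + 18 + 16 + 17 + 22 = 77

77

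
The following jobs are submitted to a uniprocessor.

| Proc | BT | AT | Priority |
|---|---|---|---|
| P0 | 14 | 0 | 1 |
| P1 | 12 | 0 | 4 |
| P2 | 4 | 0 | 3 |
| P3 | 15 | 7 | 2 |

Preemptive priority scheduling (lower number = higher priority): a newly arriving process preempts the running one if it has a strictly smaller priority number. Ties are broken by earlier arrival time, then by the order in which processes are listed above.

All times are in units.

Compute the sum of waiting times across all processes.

Schedule: | P0 0-14 | P3 14-29 | P2 29-33 | P1 33-45 |
Completion: P0=14  P1=45  P2=33  P3=29
Turnaround (C−A): P0=14  P1=45  P2=33  P3=22
Waiting = turnaround − burst: P0=0, P1=33, P2=29, P3=7
Total waiting = 0 + 33 + 29 + 7 = 69

69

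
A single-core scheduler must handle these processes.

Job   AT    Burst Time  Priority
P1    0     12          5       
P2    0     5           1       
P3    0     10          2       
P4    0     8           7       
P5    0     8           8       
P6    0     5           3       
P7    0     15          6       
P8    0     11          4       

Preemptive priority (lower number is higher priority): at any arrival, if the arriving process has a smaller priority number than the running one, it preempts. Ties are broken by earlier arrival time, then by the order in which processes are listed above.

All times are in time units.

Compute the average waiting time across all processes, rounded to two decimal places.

29.75

Schedule: | P2 0-5 | P3 5-15 | P6 15-20 | P8 20-31 | P1 31-43 | P7 43-58 | P4 58-66 | P5 66-74 |
Completion: P1=43  P2=5  P3=15  P4=66  P5=74  P6=20  P7=58  P8=31
Turnaround (C−A): P1=43  P2=5  P3=15  P4=66  P5=74  P6=20  P7=58  P8=31
Waiting times: P1=31, P2=0, P3=5, P4=58, P5=66, P6=15, P7=43, P8=20
Average waiting = (31+0+5+58+66+15+43+20) / 8 = 238/8 = 29.75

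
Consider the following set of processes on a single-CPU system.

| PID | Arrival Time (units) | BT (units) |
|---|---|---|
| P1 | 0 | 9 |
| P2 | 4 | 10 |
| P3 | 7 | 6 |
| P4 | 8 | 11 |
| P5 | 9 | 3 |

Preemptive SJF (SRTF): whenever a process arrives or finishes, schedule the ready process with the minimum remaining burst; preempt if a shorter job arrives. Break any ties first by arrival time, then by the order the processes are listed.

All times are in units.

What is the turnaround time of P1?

Schedule: | P1 0-9 | P5 9-12 | P3 12-18 | P2 18-28 | P4 28-39 |
Completion: P1=9  P2=28  P3=18  P4=39  P5=12
Turnaround (C−A): P1=9  P2=24  P3=11  P4=31  P5=3
Turnaround(P1) = completion − arrival = 9 − 0 = 9

9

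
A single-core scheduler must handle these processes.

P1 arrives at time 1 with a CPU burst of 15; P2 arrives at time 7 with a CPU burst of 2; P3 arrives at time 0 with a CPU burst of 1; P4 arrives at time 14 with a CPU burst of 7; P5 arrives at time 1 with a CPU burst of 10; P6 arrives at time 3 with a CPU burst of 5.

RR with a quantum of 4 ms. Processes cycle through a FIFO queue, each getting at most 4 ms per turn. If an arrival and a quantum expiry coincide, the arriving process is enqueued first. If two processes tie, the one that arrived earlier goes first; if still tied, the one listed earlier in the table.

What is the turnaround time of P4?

23

Gantt: | P3 0-1 | P1 1-5 | P5 5-9 | P6 9-13 | P1 13-17 | P2 17-19 | P5 19-23 | P6 23-24 | P4 24-28 | P1 28-32 | P5 32-34 | P4 34-37 | P1 37-40 |
Completion: P1=40  P2=19  P3=1  P4=37  P5=34  P6=24
Turnaround(P4) = completion − arrival = 37 − 14 = 23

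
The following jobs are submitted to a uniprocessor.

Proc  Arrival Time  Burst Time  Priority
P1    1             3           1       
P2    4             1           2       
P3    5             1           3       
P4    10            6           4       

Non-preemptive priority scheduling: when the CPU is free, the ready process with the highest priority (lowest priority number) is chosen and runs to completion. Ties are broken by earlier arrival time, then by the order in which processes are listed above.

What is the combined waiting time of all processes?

0

Gantt: | idle 0-1 | P1 1-4 | P2 4-5 | P3 5-6 | idle 6-10 | P4 10-16 |
Completion: P1=4  P2=5  P3=6  P4=16
Turnaround (C−A): P1=3  P2=1  P3=1  P4=6
Waiting = turnaround − burst: P1=0, P2=0, P3=0, P4=0
Total waiting = 0 + 0 + 0 + 0 = 0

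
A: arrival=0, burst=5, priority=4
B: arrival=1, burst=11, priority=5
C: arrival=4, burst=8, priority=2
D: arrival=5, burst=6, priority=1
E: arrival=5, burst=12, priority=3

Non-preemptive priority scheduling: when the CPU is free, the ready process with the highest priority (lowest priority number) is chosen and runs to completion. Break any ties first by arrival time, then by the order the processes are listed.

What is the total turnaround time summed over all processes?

Timeline: | A 0-5 | D 5-11 | C 11-19 | E 19-31 | B 31-42 |
Completion: A=5  B=42  C=19  D=11  E=31
Turnaround = completion − arrival: A=5, B=41, C=15, D=6, E=26
Total turnaround = 5 + 41 + 15 + 6 + 26 = 93

93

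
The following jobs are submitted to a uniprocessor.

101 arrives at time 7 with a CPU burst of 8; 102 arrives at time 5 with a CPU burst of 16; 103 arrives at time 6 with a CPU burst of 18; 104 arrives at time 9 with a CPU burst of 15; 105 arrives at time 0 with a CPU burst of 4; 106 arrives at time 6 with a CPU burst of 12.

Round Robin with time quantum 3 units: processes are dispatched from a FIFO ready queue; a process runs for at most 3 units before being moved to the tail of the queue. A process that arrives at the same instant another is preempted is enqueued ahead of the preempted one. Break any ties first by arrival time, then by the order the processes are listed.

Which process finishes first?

Schedule: | 105 0-4 | idle 4-5 | 102 5-8 | 103 8-11 | 106 11-14 | 101 14-17 | 102 17-20 | 104 20-23 | 103 23-26 | 106 26-29 | 101 29-32 | 102 32-35 | 104 35-38 | 103 38-41 | 106 41-44 | 101 44-46 | 102 46-49 | 104 49-52 | 103 52-55 | 106 55-58 | 102 58-61 | 104 61-64 | 103 64-67 | 102 67-68 | 104 68-71 | 103 71-74 |
Completion: 101=46  102=68  103=74  104=71  105=4  106=58
Turnaround (C−A): 101=39  102=63  103=68  104=62  105=4  106=52
Finish order: 105 → 101 → 106 → 102 → 104 → 103

105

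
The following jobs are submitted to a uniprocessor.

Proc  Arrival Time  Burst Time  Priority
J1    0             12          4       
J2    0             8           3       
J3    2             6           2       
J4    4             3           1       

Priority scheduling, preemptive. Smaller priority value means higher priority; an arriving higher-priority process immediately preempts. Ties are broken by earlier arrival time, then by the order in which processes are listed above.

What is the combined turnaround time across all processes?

58

Timeline: | J2 0-2 | J3 2-4 | J4 4-7 | J3 7-11 | J2 11-17 | J1 17-29 |
Completion: J1=29  J2=17  J3=11  J4=7
Turnaround (C−A): J1=29  J2=17  J3=9  J4=3
Turnaround = completion − arrival: J1=29, J2=17, J3=9, J4=3
Total turnaround = 29 + 17 + 9 + 3 = 58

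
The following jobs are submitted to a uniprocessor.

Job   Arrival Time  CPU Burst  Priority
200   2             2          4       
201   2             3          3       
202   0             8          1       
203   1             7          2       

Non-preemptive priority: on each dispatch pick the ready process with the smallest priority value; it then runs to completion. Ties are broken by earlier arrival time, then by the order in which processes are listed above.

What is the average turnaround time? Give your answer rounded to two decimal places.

Timeline: | 202 0-8 | 203 8-15 | 201 15-18 | 200 18-20 |
Completion: 200=20  201=18  202=8  203=15
Turnaround (C−A): 200=18  201=16  202=8  203=14
Turnaround times: 200=18, 201=16, 202=8, 203=14
Average turnaround = (18+16+8+14) / 4 = 56/4 = 14.00

14.00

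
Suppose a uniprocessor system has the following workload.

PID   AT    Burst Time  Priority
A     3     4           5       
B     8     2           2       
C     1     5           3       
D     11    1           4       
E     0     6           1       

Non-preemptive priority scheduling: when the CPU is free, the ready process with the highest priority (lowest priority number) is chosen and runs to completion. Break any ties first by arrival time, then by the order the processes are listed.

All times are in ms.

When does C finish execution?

Gantt: | E 0-6 | C 6-11 | B 11-13 | D 13-14 | A 14-18 |
Completion: A=18  B=13  C=11  D=14  E=6
Turnaround (C−A): A=15  B=5  C=10  D=3  E=6

11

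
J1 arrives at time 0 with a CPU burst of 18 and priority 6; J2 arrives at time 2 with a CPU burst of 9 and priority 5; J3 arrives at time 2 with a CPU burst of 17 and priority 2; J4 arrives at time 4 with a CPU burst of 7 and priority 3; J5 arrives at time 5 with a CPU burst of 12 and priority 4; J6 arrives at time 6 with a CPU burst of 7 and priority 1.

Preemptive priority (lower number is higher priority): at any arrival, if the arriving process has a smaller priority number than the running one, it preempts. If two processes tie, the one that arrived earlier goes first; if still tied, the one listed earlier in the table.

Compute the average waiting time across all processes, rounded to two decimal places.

25.33

Gantt: | J1 0-2 | J3 2-6 | J6 6-13 | J3 13-26 | J4 26-33 | J5 33-45 | J2 45-54 | J1 54-70 |
Completion: J1=70  J2=54  J3=26  J4=33  J5=45  J6=13
Waiting times: J1=52, J2=43, J3=7, J4=22, J5=28, J6=0
Average waiting = (52+43+7+22+28+0) / 6 = 152/6 = 25.33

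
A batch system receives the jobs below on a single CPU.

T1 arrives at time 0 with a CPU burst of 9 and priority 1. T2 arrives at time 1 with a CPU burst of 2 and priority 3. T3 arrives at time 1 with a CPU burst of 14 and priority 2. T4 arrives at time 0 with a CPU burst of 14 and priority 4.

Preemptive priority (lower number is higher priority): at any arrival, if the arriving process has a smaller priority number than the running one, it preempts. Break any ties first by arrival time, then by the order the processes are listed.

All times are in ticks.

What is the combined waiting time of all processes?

55

Timeline: | T1 0-9 | T3 9-23 | T2 23-25 | T4 25-39 |
Completion: T1=9  T2=25  T3=23  T4=39
Turnaround (C−A): T1=9  T2=24  T3=22  T4=39
Waiting = turnaround − burst: T1=0, T2=22, T3=8, T4=25
Total waiting = 0 + 22 + 8 + 25 = 55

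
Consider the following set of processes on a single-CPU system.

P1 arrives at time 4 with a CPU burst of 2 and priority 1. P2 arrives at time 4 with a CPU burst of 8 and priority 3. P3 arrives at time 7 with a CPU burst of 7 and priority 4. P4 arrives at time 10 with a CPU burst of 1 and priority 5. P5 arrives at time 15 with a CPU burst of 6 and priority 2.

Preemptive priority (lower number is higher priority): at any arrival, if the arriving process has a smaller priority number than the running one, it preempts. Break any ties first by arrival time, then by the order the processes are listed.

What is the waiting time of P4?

17

Gantt: | idle 0-4 | P1 4-6 | P2 6-14 | P3 14-15 | P5 15-21 | P3 21-27 | P4 27-28 |
Completion: P1=6  P2=14  P3=27  P4=28  P5=21
Turnaround (C−A): P1=2  P2=10  P3=20  P4=18  P5=6
Waiting(P4) = turnaround − burst = 18 − 1 = 17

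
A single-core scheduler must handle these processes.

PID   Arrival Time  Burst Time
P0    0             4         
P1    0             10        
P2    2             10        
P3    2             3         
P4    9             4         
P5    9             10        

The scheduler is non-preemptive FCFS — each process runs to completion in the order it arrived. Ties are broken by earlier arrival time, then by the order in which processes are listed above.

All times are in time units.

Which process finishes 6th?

Gantt: | P0 0-4 | P1 4-14 | P2 14-24 | P3 24-27 | P4 27-31 | P5 31-41 |
Completion: P0=4  P1=14  P2=24  P3=27  P4=31  P5=41
Turnaround (C−A): P0=4  P1=14  P2=22  P3=25  P4=22  P5=32
Finish order: P0 → P1 → P2 → P3 → P4 → P5

P5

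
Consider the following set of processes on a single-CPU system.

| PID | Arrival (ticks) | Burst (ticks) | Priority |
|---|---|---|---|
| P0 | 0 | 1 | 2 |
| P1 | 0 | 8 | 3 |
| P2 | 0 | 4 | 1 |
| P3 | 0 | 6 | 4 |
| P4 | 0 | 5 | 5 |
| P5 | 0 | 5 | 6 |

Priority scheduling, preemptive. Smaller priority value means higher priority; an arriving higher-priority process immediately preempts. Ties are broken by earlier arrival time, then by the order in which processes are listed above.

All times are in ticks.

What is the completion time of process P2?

Schedule: | P2 0-4 | P0 4-5 | P1 5-13 | P3 13-19 | P4 19-24 | P5 24-29 |
Completion: P0=5  P1=13  P2=4  P3=19  P4=24  P5=29

4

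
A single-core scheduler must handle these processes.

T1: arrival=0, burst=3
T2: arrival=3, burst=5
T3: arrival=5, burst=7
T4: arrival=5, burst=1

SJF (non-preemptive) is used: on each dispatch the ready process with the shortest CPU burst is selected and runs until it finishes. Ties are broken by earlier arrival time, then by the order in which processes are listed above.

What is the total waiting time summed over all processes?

7

Timeline: | T1 0-3 | T2 3-8 | T4 8-9 | T3 9-16 |
Completion: T1=3  T2=8  T3=16  T4=9
Turnaround (C−A): T1=3  T2=5  T3=11  T4=4
Waiting = turnaround − burst: T1=0, T2=0, T3=4, T4=3
Total waiting = 0 + 0 + 4 + 3 = 7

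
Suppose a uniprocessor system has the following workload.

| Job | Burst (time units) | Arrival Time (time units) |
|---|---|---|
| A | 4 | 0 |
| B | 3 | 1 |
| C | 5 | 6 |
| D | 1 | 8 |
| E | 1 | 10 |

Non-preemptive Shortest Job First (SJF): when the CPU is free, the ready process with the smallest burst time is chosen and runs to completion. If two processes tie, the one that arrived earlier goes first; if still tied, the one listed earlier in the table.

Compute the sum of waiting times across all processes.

Timeline: | A 0-4 | B 4-7 | C 7-12 | D 12-13 | E 13-14 |
Completion: A=4  B=7  C=12  D=13  E=14
Turnaround (C−A): A=4  B=6  C=6  D=5  E=4
Waiting = turnaround − burst: A=0, B=3, C=1, D=4, E=3
Total waiting = 0 + 3 + 1 + 4 + 3 = 11

11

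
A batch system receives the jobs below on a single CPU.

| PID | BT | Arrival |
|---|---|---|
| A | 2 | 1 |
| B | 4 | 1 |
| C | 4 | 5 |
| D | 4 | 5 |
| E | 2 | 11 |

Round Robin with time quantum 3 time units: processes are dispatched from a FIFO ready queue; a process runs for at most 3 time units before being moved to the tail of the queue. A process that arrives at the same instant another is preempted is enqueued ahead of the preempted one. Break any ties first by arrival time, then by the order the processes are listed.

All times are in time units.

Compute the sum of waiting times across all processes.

Gantt: | idle 0-1 | A 1-3 | B 3-6 | C 6-9 | D 9-12 | B 12-13 | C 13-14 | E 14-16 | D 16-17 |
Completion: A=3  B=13  C=14  D=17  E=16
Waiting = turnaround − burst: A=0, B=8, C=5, D=8, E=3
Total waiting = 0 + 8 + 5 + 8 + 3 = 24

24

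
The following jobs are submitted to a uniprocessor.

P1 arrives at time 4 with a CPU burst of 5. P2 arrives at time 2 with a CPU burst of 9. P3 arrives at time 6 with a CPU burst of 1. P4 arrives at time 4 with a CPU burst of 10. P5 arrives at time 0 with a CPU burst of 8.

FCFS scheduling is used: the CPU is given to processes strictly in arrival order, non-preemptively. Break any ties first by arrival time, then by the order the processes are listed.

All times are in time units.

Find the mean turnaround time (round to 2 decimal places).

19.20

Timeline: | P5 0-8 | P2 8-17 | P1 17-22 | P4 22-32 | P3 32-33 |
Completion: P1=22  P2=17  P3=33  P4=32  P5=8
Turnaround (C−A): P1=18  P2=15  P3=27  P4=28  P5=8
Turnaround times: P1=18, P2=15, P3=27, P4=28, P5=8
Average turnaround = (18+15+27+28+8) / 5 = 96/5 = 19.20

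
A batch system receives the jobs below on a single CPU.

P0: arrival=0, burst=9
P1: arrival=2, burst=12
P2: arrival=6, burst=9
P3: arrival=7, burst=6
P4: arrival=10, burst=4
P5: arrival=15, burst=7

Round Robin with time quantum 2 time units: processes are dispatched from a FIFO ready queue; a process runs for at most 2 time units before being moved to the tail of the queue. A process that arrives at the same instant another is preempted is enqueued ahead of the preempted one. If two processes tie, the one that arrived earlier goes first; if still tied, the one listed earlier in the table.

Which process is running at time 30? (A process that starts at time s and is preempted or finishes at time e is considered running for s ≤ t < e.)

P2

Schedule: | P0 0-2 | P1 2-4 | P0 4-6 | P1 6-8 | P2 8-10 | P0 10-12 | P3 12-14 | P1 14-16 | P4 16-18 | P2 18-20 | P0 20-22 | P3 22-24 | P5 24-26 | P1 26-28 | P4 28-30 | P2 30-32 | P0 32-33 | P3 33-35 | P5 35-37 | P1 37-39 | P2 39-41 | P5 41-43 | P1 43-45 | P2 45-46 | P5 46-47 |
Completion: P0=33  P1=45  P2=46  P3=35  P4=30  P5=47
Turnaround (C−A): P0=33  P1=43  P2=40  P3=28  P4=20  P5=32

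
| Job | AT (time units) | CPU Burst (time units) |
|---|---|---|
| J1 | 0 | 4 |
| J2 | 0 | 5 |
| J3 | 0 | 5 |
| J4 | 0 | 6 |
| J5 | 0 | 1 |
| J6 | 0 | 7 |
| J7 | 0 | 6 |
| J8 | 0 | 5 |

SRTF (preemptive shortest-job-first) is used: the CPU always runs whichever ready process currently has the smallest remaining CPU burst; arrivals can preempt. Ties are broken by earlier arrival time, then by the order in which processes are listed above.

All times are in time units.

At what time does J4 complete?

26

Gantt: | J5 0-1 | J1 1-5 | J2 5-10 | J3 10-15 | J8 15-20 | J4 20-26 | J7 26-32 | J6 32-39 |
Completion: J1=5  J2=10  J3=15  J4=26  J5=1  J6=39  J7=32  J8=20
Turnaround (C−A): J1=5  J2=10  J3=15  J4=26  J5=1  J6=39  J7=32  J8=20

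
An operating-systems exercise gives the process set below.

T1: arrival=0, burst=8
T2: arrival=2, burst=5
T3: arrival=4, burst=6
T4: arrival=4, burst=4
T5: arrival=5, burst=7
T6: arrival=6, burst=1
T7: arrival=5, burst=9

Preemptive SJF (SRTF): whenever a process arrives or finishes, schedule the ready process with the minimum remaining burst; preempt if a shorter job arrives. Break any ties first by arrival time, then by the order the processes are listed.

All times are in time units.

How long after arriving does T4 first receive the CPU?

4

Gantt: | T1 0-2 | T2 2-7 | T6 7-8 | T4 8-12 | T1 12-18 | T3 18-24 | T5 24-31 | T7 31-40 |
Completion: T1=18  T2=7  T3=24  T4=12  T5=31  T6=8  T7=40
Response(T4) = first start − arrival = 8 − 4 = 4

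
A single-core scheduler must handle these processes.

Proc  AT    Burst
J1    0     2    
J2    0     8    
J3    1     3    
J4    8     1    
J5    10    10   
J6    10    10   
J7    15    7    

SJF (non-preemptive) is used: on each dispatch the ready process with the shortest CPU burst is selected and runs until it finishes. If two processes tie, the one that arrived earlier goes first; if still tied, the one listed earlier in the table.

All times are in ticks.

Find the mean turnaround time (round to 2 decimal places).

Schedule: | J1 0-2 | J3 2-5 | J2 5-13 | J4 13-14 | J5 14-24 | J7 24-31 | J6 31-41 |
Completion: J1=2  J2=13  J3=5  J4=14  J5=24  J6=41  J7=31
Turnaround (C−A): J1=2  J2=13  J3=4  J4=6  J5=14  J6=31  J7=16
Turnaround times: J1=2, J2=13, J3=4, J4=6, J5=14, J6=31, J7=16
Average turnaround = (2+13+4+6+14+31+16) / 7 = 86/7 = 12.29

12.29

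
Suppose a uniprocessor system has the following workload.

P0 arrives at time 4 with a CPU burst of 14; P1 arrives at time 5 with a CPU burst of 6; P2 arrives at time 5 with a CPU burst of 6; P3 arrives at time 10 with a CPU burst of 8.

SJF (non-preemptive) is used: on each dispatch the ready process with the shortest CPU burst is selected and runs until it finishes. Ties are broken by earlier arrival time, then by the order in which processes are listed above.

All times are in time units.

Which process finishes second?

Schedule: | idle 0-4 | P0 4-18 | P1 18-24 | P2 24-30 | P3 30-38 |
Completion: P0=18  P1=24  P2=30  P3=38
Turnaround (C−A): P0=14  P1=19  P2=25  P3=28
Finish order: P0 → P1 → P2 → P3

P1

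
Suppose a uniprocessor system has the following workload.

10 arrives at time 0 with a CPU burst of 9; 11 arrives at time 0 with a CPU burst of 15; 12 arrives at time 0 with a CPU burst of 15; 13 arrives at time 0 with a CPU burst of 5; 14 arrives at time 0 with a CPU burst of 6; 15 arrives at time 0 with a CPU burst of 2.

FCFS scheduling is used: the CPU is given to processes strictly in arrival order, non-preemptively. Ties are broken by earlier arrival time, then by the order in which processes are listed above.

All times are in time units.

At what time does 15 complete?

52

Schedule: | 10 0-9 | 11 9-24 | 12 24-39 | 13 39-44 | 14 44-50 | 15 50-52 |
Completion: 10=9  11=24  12=39  13=44  14=50  15=52
Turnaround (C−A): 10=9  11=24  12=39  13=44  14=50  15=52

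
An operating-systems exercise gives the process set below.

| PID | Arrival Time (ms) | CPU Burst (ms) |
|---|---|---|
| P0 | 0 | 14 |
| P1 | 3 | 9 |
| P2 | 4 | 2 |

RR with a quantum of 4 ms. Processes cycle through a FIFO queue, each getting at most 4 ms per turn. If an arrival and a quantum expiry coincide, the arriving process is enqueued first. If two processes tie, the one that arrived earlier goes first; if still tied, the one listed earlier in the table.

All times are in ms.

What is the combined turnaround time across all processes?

Timeline: | P0 0-4 | P1 4-8 | P2 8-10 | P0 10-14 | P1 14-18 | P0 18-22 | P1 22-23 | P0 23-25 |
Completion: P0=25  P1=23  P2=10
Turnaround = completion − arrival: P0=25, P1=20, P2=6
Total turnaround = 25 + 20 + 6 = 51

51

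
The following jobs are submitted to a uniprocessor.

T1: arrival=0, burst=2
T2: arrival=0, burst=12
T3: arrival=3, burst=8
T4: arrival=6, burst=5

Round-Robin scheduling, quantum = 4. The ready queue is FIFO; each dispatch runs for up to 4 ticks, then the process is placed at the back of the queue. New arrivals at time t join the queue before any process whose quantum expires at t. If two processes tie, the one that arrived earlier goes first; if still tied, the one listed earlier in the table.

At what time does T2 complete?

27

Schedule: | T1 0-2 | T2 2-6 | T3 6-10 | T4 10-14 | T2 14-18 | T3 18-22 | T4 22-23 | T2 23-27 |
Completion: T1=2  T2=27  T3=22  T4=23
Turnaround (C−A): T1=2  T2=27  T3=19  T4=17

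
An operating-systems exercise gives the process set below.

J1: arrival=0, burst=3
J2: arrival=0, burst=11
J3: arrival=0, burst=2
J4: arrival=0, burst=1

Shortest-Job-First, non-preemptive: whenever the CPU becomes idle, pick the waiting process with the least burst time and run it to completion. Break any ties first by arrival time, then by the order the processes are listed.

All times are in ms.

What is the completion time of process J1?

6

Timeline: | J4 0-1 | J3 1-3 | J1 3-6 | J2 6-17 |
Completion: J1=6  J2=17  J3=3  J4=1
Turnaround (C−A): J1=6  J2=17  J3=3  J4=1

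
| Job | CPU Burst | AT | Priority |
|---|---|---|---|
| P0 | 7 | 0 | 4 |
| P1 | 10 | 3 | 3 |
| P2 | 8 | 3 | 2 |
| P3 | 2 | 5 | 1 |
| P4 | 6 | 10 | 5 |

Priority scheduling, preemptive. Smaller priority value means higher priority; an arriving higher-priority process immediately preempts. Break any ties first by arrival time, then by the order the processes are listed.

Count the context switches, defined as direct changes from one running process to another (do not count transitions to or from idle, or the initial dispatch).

Timeline: | P0 0-3 | P2 3-5 | P3 5-7 | P2 7-13 | P1 13-23 | P0 23-27 | P4 27-33 |
Completion: P0=27  P1=23  P2=13  P3=7  P4=33

6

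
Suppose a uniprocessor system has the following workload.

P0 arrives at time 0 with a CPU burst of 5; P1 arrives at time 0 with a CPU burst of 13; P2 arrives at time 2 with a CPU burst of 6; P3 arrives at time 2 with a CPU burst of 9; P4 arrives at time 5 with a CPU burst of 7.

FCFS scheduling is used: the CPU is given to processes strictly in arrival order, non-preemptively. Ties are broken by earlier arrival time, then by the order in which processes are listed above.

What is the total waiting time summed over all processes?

Schedule: | P0 0-5 | P1 5-18 | P2 18-24 | P3 24-33 | P4 33-40 |
Completion: P0=5  P1=18  P2=24  P3=33  P4=40
Turnaround (C−A): P0=5  P1=18  P2=22  P3=31  P4=35
Waiting = turnaround − burst: P0=0, P1=5, P2=16, P3=22, P4=28
Total waiting = 0 + 5 + 16 + 22 + 28 = 71

71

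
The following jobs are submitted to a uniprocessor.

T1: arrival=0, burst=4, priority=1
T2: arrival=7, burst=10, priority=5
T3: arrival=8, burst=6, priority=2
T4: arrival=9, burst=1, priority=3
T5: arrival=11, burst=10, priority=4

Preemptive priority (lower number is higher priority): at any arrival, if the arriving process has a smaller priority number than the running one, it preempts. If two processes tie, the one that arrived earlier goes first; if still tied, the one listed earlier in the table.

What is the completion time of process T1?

Gantt: | T1 0-4 | idle 4-7 | T2 7-8 | T3 8-14 | T4 14-15 | T5 15-25 | T2 25-34 |
Completion: T1=4  T2=34  T3=14  T4=15  T5=25

4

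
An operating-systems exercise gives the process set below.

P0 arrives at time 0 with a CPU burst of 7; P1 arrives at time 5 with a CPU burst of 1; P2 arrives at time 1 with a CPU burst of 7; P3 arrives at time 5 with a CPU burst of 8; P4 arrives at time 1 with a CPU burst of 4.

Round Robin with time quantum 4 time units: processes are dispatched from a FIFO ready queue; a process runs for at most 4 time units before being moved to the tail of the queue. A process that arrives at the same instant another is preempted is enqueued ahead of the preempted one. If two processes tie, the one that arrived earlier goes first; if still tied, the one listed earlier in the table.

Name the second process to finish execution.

P0

Schedule: | P0 0-4 | P2 4-8 | P4 8-12 | P0 12-15 | P1 15-16 | P3 16-20 | P2 20-23 | P3 23-27 |
Completion: P0=15  P1=16  P2=23  P3=27  P4=12
Turnaround (C−A): P0=15  P1=11  P2=22  P3=22  P4=11
Finish order: P4 → P0 → P1 → P2 → P3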